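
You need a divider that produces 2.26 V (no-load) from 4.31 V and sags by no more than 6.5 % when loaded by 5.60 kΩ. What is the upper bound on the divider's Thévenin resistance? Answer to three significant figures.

R_th ≤ 389 Ω

Loading drop = R_th/(R_th + R_L) ≤ 0.0650, so R_th ≤ R_L · ε/(1−ε) = 5.60 kΩ × 0.0650/0.9350 = 389 Ω.
(Any R1, R2 with R2/(R1+R2) = 0.524 and R1‖R2 ≤ 389 Ω will meet the spec.)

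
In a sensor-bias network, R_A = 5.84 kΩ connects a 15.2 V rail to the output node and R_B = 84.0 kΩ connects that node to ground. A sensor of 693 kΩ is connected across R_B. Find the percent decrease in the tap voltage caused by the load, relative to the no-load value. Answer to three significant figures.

0.782 %

The divider's output (Thévenin) resistance is R_A‖R_B = 5.460 kΩ.
Fractional drop under load = R_th/(R_th + R_L) = 5.460 / (5.460 + 693) = 0.007818.
So the output falls by 0.782 %.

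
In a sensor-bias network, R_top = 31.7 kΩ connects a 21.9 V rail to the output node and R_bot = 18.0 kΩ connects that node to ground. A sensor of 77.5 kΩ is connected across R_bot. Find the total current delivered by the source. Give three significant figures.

R_bot‖R_L = 14.61 kΩ, so the source sees R_top + R_bot‖R_L = 46.31 kΩ.
I = 21.9 V / 46.31 kΩ = 0.473 mA.

I ≈ 0.473 mA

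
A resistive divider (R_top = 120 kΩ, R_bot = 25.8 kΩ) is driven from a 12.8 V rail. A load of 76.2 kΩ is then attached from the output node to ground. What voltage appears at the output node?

The load sits in parallel with R_bot: R_bot‖R_L = (25.8 × 76.2) / (25.8 + 76.2) = 19.27 kΩ.
V_out = 12.8 × 19.27 / (120 + 19.27) = 12.8 × 19.27/139.3 = 1.77 V.
(Unloaded it would have been 2.27 V.)

V_out ≈ 1.77 V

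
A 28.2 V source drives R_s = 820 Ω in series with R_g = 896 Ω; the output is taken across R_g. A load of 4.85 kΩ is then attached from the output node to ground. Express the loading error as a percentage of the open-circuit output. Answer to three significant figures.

Unloaded V = 28.2 × 896/1716 = 14.724 V.
Loaded: R_g‖R_L = 756.3 Ω, giving V = 28.2 × 756.3/1576 = 13.530 V.
Drop = (14.724 − 13.530) / 14.724 = 8.11 %.

8.11 %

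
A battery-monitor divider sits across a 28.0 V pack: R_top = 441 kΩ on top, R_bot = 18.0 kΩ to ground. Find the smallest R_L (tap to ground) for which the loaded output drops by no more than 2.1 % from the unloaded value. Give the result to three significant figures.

R_L(min) ≈ 806 kΩ

Output resistance R_th = R_top‖R_bot = (441 × 18.0)/459.0 = 17.29 kΩ.
The fractional drop is R_th/(R_th + R_L); requiring this ≤ 0.0210 gives R_L ≥ R_th(1/0.0210 − 1) = 17.29 × 46.62 = 806 kΩ.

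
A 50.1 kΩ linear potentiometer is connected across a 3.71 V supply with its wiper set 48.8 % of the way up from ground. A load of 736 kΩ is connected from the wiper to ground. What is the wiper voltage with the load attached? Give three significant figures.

The wiper splits the pot into (1−α)R = 25.65 kΩ above and αR = 24.45 kΩ below.
Lower section ‖ load = 23.66 kΩ.
V_wiper = 3.71 × 23.66/(25.65 + 23.66) = 1.78 V.

V ≈ 1.78 V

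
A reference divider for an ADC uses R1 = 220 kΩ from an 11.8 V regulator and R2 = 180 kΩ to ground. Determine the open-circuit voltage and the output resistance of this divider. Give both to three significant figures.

V_th = 5.31 V, R_th = 99.0 kΩ

V_th is the open-circuit tap voltage: 11.8 × 180/(220 + 180) = 5.31 V.
With the supply zeroed, R1 and R2 appear in parallel from the tap: R_th = R1‖R2 = (220 × 180)/400.0 = 99.0 kΩ.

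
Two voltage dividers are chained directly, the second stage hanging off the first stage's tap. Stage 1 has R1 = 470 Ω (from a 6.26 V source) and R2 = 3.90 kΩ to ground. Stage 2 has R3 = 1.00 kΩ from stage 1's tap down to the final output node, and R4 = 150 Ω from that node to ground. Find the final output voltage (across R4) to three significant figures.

V_out ≈ 0.534 V

Stage 2 presents R3+R4 = 1150 Ω as a load on stage 1's tap.
Stage 1's lower leg becomes R2‖(R3+R4) = 888.1 Ω, so V_mid = 6.26 × 888.1/1358 = 4.094 V.
Stage 2 is itself unloaded: V_out = V_mid × R4/(R3+R4) = 4.094 × 150/1150 = 0.534 V.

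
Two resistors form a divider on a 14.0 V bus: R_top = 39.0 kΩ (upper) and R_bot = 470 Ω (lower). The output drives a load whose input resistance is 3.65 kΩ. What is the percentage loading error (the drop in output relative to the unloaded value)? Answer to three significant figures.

The divider's output (Thévenin) resistance is R_top‖R_bot = 464.4 Ω.
Fractional drop under load = R_th/(R_th + R_L) = 464.4 / (464.4 + 3650) = 0.1129.
So the output falls by 11.3 %.

11.3 %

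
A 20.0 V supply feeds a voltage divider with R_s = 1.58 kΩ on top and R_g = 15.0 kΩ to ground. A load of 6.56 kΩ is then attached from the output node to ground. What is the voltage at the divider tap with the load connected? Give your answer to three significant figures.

V_out ≈ 14.9 V

The load sits in parallel with R_g: R_g‖R_L = (15.0 × 6.56) / (15.0 + 6.56) = 4.564 kΩ.
V_out = 20.0 × 4.564 / (1.58 + 4.564) = 20.0 × 4.564/6.144 = 14.9 V.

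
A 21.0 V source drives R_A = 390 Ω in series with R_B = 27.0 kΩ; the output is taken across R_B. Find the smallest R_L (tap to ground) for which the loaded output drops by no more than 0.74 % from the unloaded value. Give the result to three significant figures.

Output resistance R_th = R_A‖R_B = (390 × 27000)/27390 = 384.4 Ω.
The fractional drop is R_th/(R_th + R_L); requiring this ≤ 0.00740 gives R_L ≥ R_th(1/0.00740 − 1) = 384.4 × 134.1 = 51.6 kΩ.

R_L(min) ≈ 51.6 kΩ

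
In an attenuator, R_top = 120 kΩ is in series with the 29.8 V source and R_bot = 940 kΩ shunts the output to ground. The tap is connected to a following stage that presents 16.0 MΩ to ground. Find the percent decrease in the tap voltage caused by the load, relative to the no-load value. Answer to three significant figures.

The divider's output (Thévenin) resistance is R_top‖R_bot = 106.4 kΩ.
Fractional drop under load = R_th/(R_th + R_L) = 106.4 / (106.4 + 16000) = 0.006607.
So the output falls by 0.661 %.

0.661 %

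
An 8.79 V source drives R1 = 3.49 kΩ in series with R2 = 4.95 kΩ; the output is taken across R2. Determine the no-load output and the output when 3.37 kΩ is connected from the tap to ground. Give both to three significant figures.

Unloaded: 5.16 V; loaded: 3.21 V

Open-circuit: V = 8.79 × 4.95/(3.49 + 4.95) = 5.16 V.
With the load, R2 becomes R2‖R_L = 2.005 kΩ, so V = 8.79 × 2.005/5.495 = 3.21 V.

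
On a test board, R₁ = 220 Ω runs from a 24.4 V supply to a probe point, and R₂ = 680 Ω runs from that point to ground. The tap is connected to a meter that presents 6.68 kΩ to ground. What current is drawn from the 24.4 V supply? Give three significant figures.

I ≈ 29.1 mA

R₂‖R_L = 617.2 Ω, so the source sees R₁ + R₂‖R_L = 837.2 Ω.
I = 24.4 V / 837.2 Ω = 29.1 mA.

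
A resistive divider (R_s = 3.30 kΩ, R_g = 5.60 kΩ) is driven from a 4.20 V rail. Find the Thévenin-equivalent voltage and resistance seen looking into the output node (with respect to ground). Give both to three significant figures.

V_th is the open-circuit tap voltage: 4.20 × 5.60/(3.30 + 5.60) = 2.64 V.
With the supply zeroed, R_s and R_g appear in parallel from the tap: R_th = R_s‖R_g = (3.30 × 5.60)/8.900 = 2.08 kΩ.

V_th = 2.64 V, R_th = 2.08 kΩ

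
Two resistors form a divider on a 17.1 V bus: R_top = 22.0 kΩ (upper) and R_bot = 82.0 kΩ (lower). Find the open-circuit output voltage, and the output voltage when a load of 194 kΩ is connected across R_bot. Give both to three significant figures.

Open-circuit: V = 17.1 × 82.0/(22.0 + 82.0) = 13.5 V.
With the load, R_bot becomes R_bot‖R_L = 57.64 kΩ, so V = 17.1 × 57.64/79.64 = 12.4 V.

Unloaded: 13.5 V; loaded: 12.4 V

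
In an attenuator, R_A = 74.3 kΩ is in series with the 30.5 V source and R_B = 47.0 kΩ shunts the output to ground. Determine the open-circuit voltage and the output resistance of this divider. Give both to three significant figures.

V_th = 11.8 V, R_th = 28.8 kΩ

V_th is the open-circuit tap voltage: 30.5 × 47.0/(74.3 + 47.0) = 11.8 V.
With the supply zeroed, R_A and R_B appear in parallel from the tap: R_th = R_A‖R_B = (74.3 × 47.0)/121.3 = 28.8 kΩ.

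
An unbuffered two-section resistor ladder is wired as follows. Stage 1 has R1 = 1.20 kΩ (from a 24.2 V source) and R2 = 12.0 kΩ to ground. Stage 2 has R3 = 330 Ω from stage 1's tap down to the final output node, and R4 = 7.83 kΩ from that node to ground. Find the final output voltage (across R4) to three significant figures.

V_out ≈ 18.6 V

Stage 2 presents R3+R4 = 8160 Ω as a load on stage 1's tap.
Stage 1's lower leg becomes R2‖(R3+R4) = 4857 Ω, so V_mid = 24.2 × 4857/6057 = 19.41 V.
Stage 2 is itself unloaded: V_out = V_mid × R4/(R3+R4) = 19.41 × 7830/8160 = 18.6 V.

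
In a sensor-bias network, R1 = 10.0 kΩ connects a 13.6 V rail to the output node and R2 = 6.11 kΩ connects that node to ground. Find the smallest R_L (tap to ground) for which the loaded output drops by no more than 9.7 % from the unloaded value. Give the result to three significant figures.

R_L(min) ≈ 35.3 kΩ

Output resistance R_th = R1‖R2 = (10.0 × 6.11)/16.11 = 3.793 kΩ.
The fractional drop is R_th/(R_th + R_L); requiring this ≤ 0.0970 gives R_L ≥ R_th(1/0.0970 − 1) = 3.793 × 9.309 = 35.3 kΩ.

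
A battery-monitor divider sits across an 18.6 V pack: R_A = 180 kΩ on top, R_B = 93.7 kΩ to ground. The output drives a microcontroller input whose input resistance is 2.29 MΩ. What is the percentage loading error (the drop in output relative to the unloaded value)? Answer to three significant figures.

The divider's output (Thévenin) resistance is R_A‖R_B = 61.62 kΩ.
Fractional drop under load = R_th/(R_th + R_L) = 61.62 / (61.62 + 2290) = 0.02620.
So the output falls by 2.62 %.

2.62 %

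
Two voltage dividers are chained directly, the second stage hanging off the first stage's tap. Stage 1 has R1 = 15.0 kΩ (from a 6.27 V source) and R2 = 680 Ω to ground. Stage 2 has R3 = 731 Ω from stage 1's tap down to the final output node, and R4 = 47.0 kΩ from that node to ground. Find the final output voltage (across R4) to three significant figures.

V_out ≈ 0.264 V

Stage 2 presents R3+R4 = 47730 Ω as a load on stage 1's tap.
Stage 1's lower leg becomes R2‖(R3+R4) = 670.4 Ω, so V_mid = 6.27 × 670.4/15670 = 0.2683 V.
Stage 2 is itself unloaded: V_out = V_mid × R4/(R3+R4) = 0.2683 × 47000/47730 = 0.264 V.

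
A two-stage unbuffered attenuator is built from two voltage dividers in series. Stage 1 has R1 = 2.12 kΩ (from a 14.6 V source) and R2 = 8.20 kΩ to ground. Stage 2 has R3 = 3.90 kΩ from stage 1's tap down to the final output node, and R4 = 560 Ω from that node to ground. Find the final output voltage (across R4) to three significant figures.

Stage 2 presents R3+R4 = 4460 Ω as a load on stage 1's tap.
Stage 1's lower leg becomes R2‖(R3+R4) = 2889 Ω, so V_mid = 14.6 × 2889/5009 = 8.420 V.
Stage 2 is itself unloaded: V_out = V_mid × R4/(R3+R4) = 8.420 × 560/4460 = 1.06 V.

V_out ≈ 1.06 V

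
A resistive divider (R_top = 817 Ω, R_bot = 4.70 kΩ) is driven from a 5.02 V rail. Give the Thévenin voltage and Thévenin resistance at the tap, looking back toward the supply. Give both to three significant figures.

V_th = 4.28 V, R_th = 696 Ω

V_th is the open-circuit tap voltage: 5.02 × 4700/(817 + 4700) = 4.28 V.
With the supply zeroed, R_top and R_bot appear in parallel from the tap: R_th = R_top‖R_bot = (817 × 4700)/5517 = 696 Ω.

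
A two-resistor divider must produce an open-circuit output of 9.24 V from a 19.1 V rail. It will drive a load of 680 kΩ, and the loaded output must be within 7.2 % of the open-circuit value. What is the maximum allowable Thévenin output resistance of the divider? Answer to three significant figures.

R_th ≤ 52.8 kΩ

Loading drop = R_th/(R_th + R_L) ≤ 0.0720, so R_th ≤ R_L · ε/(1−ε) = 680 kΩ × 0.0720/0.9280 = 52.8 kΩ.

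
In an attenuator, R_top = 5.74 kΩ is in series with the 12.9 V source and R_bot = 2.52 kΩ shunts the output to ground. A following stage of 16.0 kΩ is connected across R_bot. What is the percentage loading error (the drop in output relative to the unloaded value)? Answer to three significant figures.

9.87 %

Unloaded V = 12.9 × 2.52/8.260 = 3.9356 V.
Loaded: R_bot‖R_L = 2.177 kΩ, giving V = 12.9 × 2.177/7.917 = 3.5473 V.
Drop = (3.9356 − 3.5473) / 3.9356 = 9.87 %.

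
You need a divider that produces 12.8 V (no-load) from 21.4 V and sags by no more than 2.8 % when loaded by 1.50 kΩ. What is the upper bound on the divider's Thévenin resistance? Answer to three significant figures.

R_th ≤ 43.2 Ω

Loading drop = R_th/(R_th + R_L) ≤ 0.0280, so R_th ≤ R_L · ε/(1−ε) = 1.50 kΩ × 0.0280/0.9720 = 43.2 Ω.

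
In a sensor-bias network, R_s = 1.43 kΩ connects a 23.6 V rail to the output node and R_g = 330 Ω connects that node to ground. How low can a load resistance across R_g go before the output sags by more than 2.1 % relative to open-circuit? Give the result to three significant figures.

R_L(min) ≈ 12.5 kΩ

Output resistance R_th = R_s‖R_g = (1430 × 330)/1760 = 268.1 Ω.
The fractional drop is R_th/(R_th + R_L); requiring this ≤ 0.0210 gives R_L ≥ R_th(1/0.0210 − 1) = 268.1 × 46.62 = 12.5 kΩ.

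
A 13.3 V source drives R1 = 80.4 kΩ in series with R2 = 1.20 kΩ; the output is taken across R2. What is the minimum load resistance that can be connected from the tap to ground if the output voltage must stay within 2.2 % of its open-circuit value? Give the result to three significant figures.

R_L(min) ≈ 52.6 kΩ

Output resistance R_th = R1‖R2 = (80.4 × 1.20)/81.60 = 1.182 kΩ.
The fractional drop is R_th/(R_th + R_L); requiring this ≤ 0.0220 gives R_L ≥ R_th(1/0.0220 − 1) = 1.182 × 44.45 = 52.6 kΩ.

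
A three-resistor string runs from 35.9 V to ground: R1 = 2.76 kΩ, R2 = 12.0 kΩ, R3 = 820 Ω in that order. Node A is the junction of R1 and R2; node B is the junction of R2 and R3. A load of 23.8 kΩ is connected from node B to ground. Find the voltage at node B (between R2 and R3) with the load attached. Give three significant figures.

At node B, R3 is in parallel with the load: R3‖R_L = 792.7 Ω.
Below node A the resistance is R2 + (R3‖R_L) = 12790 Ω, so V_A = 35.9 × 12790/15550 = 29.53 V.
Then V_B = V_A × (R3‖R_L)/(R2 + R3‖R_L) = 29.53 × 792.7/12790 = 1.83 V.

V ≈ 1.83 V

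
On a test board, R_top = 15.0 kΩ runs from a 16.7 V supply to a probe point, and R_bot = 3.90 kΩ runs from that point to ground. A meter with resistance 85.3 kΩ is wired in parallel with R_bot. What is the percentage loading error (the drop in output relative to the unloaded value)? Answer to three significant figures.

3.50 %

The divider's output (Thévenin) resistance is R_top‖R_bot = 3.095 kΩ.
Fractional drop under load = R_th/(R_th + R_L) = 3.095 / (3.095 + 85.3) = 0.03502.
So the output falls by 3.50 %.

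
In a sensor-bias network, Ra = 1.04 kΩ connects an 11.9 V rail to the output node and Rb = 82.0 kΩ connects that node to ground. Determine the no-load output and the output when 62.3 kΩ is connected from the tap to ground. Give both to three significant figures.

Open-circuit: V = 11.9 × 82.0/(1.04 + 82.0) = 11.8 V.
With the load, Rb becomes Rb‖R_L = 35.40 kΩ, so V = 11.9 × 35.40/36.44 = 11.6 V.

Unloaded: 11.8 V; loaded: 11.6 V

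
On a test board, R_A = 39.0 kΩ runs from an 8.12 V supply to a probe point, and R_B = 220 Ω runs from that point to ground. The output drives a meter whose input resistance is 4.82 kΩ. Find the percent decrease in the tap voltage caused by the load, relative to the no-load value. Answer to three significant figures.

The divider's output (Thévenin) resistance is R_A‖R_B = 218.8 Ω.
Fractional drop under load = R_th/(R_th + R_L) = 218.8 / (218.8 + 4820) = 0.04342.
So the output falls by 4.34 %.

4.34 %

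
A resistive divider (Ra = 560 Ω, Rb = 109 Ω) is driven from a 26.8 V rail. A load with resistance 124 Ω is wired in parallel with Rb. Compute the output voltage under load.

V_out ≈ 2.52 V

The load sits in parallel with Rb: Rb‖R_L = (109 × 124) / (109 + 124) = 58.01 Ω.
V_out = 26.8 × 58.01 / (560 + 58.01) = 26.8 × 58.01/618.0 = 2.52 V.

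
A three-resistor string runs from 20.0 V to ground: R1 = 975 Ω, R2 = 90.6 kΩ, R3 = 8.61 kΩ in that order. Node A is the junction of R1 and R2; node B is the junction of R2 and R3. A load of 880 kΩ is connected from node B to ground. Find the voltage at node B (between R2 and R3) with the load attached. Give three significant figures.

At node B, R3 is in parallel with the load: R3‖R_L = 8527 Ω.
Below node A the resistance is R2 + (R3‖R_L) = 99130 Ω, so V_A = 20.0 × 99130/100100 = 19.81 V.
Then V_B = V_A × (R3‖R_L)/(R2 + R3‖R_L) = 19.81 × 8527/99130 = 1.70 V.

V ≈ 1.70 V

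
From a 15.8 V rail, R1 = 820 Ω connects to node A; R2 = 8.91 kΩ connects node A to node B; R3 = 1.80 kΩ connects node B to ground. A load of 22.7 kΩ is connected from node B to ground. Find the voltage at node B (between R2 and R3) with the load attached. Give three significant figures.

At node B, R3 is in parallel with the load: R3‖R_L = 1668 Ω.
Below node A the resistance is R2 + (R3‖R_L) = 10580 Ω, so V_A = 15.8 × 10580/11400 = 14.66 V.
Then V_B = V_A × (R3‖R_L)/(R2 + R3‖R_L) = 14.66 × 1668/10580 = 2.31 V.

V ≈ 2.31 V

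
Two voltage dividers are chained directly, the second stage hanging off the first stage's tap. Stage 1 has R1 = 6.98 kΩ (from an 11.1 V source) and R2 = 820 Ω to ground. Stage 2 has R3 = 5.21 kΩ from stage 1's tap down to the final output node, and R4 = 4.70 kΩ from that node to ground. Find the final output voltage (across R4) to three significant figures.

Stage 2 presents R3+R4 = 9910 Ω as a load on stage 1's tap.
Stage 1's lower leg becomes R2‖(R3+R4) = 757.3 Ω, so V_mid = 11.1 × 757.3/7737 = 1.086 V.
Stage 2 is itself unloaded: V_out = V_mid × R4/(R3+R4) = 1.086 × 4700/9910 = 0.515 V.

V_out ≈ 0.515 V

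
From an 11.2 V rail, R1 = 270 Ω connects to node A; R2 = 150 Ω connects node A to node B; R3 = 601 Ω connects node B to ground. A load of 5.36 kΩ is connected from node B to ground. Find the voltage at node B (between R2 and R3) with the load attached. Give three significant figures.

At node B, R3 is in parallel with the load: R3‖R_L = 540.4 Ω.
Below node A the resistance is R2 + (R3‖R_L) = 690.4 Ω, so V_A = 11.2 × 690.4/960.4 = 8.051 V.
Then V_B = V_A × (R3‖R_L)/(R2 + R3‖R_L) = 8.051 × 540.4/690.4 = 6.30 V.

V ≈ 6.30 V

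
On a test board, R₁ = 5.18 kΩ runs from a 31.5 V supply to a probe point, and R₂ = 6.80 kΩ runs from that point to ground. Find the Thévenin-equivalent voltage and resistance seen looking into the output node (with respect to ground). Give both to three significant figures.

V_th is the open-circuit tap voltage: 31.5 × 6.80/(5.18 + 6.80) = 17.9 V.
With the supply zeroed, R₁ and R₂ appear in parallel from the tap: R_th = R₁‖R₂ = (5.18 × 6.80)/11.98 = 2.94 kΩ.

V_th = 17.9 V, R_th = 2.94 kΩ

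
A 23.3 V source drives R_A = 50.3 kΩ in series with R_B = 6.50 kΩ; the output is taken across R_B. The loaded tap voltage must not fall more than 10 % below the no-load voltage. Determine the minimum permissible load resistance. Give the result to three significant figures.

Output resistance R_th = R_A‖R_B = (50.3 × 6.50)/56.80 = 5.756 kΩ.
The fractional drop is R_th/(R_th + R_L); requiring this ≤ 0.100 gives R_L ≥ R_th(1/0.100 − 1) = 5.756 × 9.000 = 51.8 kΩ.

R_L(min) ≈ 51.8 kΩ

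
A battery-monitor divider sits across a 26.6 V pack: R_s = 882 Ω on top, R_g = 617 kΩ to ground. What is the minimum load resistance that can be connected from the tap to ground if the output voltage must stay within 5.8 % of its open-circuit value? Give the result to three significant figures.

R_L(min) ≈ 14.3 kΩ

Output resistance R_th = R_s‖R_g = (882 × 617000)/617900 = 880.7 Ω.
The fractional drop is R_th/(R_th + R_L); requiring this ≤ 0.0580 gives R_L ≥ R_th(1/0.0580 − 1) = 880.7 × 16.24 = 14.3 kΩ.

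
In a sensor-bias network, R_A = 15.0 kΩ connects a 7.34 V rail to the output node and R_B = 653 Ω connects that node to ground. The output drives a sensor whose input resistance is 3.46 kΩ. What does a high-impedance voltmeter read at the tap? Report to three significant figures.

The load sits in parallel with R_B: R_B‖R_L = (653 × 3460) / (653 + 3460) = 549.3 Ω.
V_out = 7.34 × 549.3 / (15000 + 549.3) = 7.34 × 549.3/15550 = 0.259 V.

V_out ≈ 0.259 V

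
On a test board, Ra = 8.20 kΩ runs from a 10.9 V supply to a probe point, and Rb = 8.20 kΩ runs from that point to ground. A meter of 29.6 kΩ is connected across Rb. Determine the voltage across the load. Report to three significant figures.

The load sits in parallel with Rb: Rb‖R_L = (8.20 × 29.6) / (8.20 + 29.6) = 6.421 kΩ.
V_out = 10.9 × 6.421 / (8.20 + 6.421) = 10.9 × 6.421/14.62 = 4.79 V.

V_out ≈ 4.79 V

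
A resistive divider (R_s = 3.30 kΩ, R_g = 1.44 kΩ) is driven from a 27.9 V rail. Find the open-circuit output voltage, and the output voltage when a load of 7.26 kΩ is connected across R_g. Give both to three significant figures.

Unloaded: 8.48 V; loaded: 7.45 V

Open-circuit: V = 27.9 × 1.44/(3.30 + 1.44) = 8.48 V.
With the load, R_g becomes R_g‖R_L = 1.202 kΩ, so V = 27.9 × 1.202/4.502 = 7.45 V.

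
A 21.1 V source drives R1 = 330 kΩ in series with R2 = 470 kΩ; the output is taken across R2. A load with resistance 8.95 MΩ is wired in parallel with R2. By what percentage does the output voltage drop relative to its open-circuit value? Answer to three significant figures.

2.12 %

The divider's output (Thévenin) resistance is R1‖R2 = 193.9 kΩ.
Fractional drop under load = R_th/(R_th + R_L) = 193.9 / (193.9 + 8950) = 0.02120.
So the output falls by 2.12 %.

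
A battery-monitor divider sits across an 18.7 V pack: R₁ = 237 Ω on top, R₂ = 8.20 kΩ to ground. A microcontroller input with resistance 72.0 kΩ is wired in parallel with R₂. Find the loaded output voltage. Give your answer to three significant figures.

The load sits in parallel with R₂: R₂‖R_L = (8200 × 72000) / (8200 + 72000) = 7362 Ω.
V_out = 18.7 × 7362 / (237 + 7362) = 18.7 × 7362/7599 = 18.1 V.

V_out ≈ 18.1 V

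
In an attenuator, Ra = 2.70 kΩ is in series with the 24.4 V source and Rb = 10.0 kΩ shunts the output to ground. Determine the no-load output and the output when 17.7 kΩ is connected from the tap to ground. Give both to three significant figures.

Open-circuit: V = 24.4 × 10.0/(2.70 + 10.0) = 19.2 V.
With the load, Rb becomes Rb‖R_L = 6.390 kΩ, so V = 24.4 × 6.390/9.090 = 17.2 V.

Unloaded: 19.2 V; loaded: 17.2 V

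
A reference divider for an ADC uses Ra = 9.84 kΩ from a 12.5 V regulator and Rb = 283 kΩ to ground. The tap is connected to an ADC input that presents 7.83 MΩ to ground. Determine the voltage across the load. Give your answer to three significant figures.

V_out ≈ 12.1 V

The load sits in parallel with Rb: Rb‖R_L = (283 × 7830) / (283 + 7830) = 273.1 kΩ.
V_out = 12.5 × 273.1 / (9.84 + 273.1) = 12.5 × 273.1/283.0 = 12.1 V.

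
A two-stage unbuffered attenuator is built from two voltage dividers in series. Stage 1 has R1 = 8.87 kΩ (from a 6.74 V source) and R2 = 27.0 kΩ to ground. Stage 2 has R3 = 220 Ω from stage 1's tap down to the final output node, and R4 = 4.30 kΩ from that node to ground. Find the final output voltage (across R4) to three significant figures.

Stage 2 presents R3+R4 = 4520 Ω as a load on stage 1's tap.
Stage 1's lower leg becomes R2‖(R3+R4) = 3872 Ω, so V_mid = 6.74 × 3872/12740 = 2.048 V.
Stage 2 is itself unloaded: V_out = V_mid × R4/(R3+R4) = 2.048 × 4300/4520 = 1.95 V.

V_out ≈ 1.95 V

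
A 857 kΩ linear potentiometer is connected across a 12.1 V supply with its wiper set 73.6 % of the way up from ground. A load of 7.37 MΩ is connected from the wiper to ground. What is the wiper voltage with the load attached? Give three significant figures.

The wiper splits the pot into (1−α)R = 226.2 kΩ above and αR = 630.8 kΩ below.
Lower section ‖ load = 581.0 kΩ.
V_wiper = 12.1 × 581.0/(226.2 + 581.0) = 8.71 V.

V ≈ 8.71 V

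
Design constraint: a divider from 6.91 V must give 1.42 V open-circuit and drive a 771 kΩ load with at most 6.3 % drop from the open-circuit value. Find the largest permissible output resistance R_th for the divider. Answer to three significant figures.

Loading drop = R_th/(R_th + R_L) ≤ 0.0630, so R_th ≤ R_L · ε/(1−ε) = 771 kΩ × 0.0630/0.9370 = 51.8 kΩ.

R_th ≤ 51.8 kΩ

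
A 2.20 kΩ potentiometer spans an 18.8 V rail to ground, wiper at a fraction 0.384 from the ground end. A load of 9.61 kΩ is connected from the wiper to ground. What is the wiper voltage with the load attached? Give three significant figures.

The wiper splits the pot into (1−α)R = 1355 Ω above and αR = 844.8 Ω below.
Lower section ‖ load = 776.5 Ω.
V_wiper = 18.8 × 776.5/(1355 + 776.5) = 6.85 V.

V ≈ 6.85 V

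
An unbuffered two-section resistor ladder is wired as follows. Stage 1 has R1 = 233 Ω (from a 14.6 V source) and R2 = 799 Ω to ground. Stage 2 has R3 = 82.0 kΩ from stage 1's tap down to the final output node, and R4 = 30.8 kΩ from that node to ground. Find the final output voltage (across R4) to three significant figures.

Stage 2 presents R3+R4 = 112800 Ω as a load on stage 1's tap.
Stage 1's lower leg becomes R2‖(R3+R4) = 793.4 Ω, so V_mid = 14.6 × 793.4/1026 = 11.29 V.
Stage 2 is itself unloaded: V_out = V_mid × R4/(R3+R4) = 11.29 × 30800/112800 = 3.08 V.

V_out ≈ 3.08 V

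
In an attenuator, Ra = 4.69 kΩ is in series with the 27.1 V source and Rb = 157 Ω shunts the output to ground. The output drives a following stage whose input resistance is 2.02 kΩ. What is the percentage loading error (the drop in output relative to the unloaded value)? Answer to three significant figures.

6.99 %

The divider's output (Thévenin) resistance is Ra‖Rb = 151.9 Ω.
Fractional drop under load = R_th/(R_th + R_L) = 151.9 / (151.9 + 2020) = 0.06995.
So the output falls by 6.99 %.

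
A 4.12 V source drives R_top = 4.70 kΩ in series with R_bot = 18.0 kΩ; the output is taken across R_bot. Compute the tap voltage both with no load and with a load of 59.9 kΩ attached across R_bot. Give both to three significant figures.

Open-circuit: V = 4.12 × 18.0/(4.70 + 18.0) = 3.27 V.
With the load, R_bot becomes R_bot‖R_L = 13.84 kΩ, so V = 4.12 × 13.84/18.54 = 3.08 V.

Unloaded: 3.27 V; loaded: 3.08 V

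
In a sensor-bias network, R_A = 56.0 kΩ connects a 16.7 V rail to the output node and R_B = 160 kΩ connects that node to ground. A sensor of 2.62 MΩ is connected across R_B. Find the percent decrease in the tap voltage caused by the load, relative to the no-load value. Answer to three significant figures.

The divider's output (Thévenin) resistance is R_A‖R_B = 41.48 kΩ.
Fractional drop under load = R_th/(R_th + R_L) = 41.48 / (41.48 + 2620) = 0.01559.
So the output falls by 1.56 %.

1.56 %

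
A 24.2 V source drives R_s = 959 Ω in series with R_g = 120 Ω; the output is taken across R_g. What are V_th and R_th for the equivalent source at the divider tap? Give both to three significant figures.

V_th = 2.69 V, R_th = 107 Ω

V_th is the open-circuit tap voltage: 24.2 × 120/(959 + 120) = 2.69 V.
With the supply zeroed, R_s and R_g appear in parallel from the tap: R_th = R_s‖R_g = (959 × 120)/1079 = 107 Ω.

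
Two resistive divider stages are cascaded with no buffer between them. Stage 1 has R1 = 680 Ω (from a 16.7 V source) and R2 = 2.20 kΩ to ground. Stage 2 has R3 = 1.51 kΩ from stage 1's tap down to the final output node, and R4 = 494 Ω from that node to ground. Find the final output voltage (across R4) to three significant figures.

V_out ≈ 2.50 V

Stage 2 presents R3+R4 = 2004 Ω as a load on stage 1's tap.
Stage 1's lower leg becomes R2‖(R3+R4) = 1049 Ω, so V_mid = 16.7 × 1049/1729 = 10.13 V.
Stage 2 is itself unloaded: V_out = V_mid × R4/(R3+R4) = 10.13 × 494/2004 = 2.50 V.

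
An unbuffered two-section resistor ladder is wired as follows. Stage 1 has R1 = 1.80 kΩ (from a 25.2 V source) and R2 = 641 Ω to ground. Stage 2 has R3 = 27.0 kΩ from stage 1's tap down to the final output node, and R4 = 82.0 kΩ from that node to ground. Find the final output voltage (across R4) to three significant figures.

V_out ≈ 4.96 V

Stage 2 presents R3+R4 = 109000 Ω as a load on stage 1's tap.
Stage 1's lower leg becomes R2‖(R3+R4) = 637.3 Ω, so V_mid = 25.2 × 637.3/2437 = 6.589 V.
Stage 2 is itself unloaded: V_out = V_mid × R4/(R3+R4) = 6.589 × 82000/109000 = 4.96 V.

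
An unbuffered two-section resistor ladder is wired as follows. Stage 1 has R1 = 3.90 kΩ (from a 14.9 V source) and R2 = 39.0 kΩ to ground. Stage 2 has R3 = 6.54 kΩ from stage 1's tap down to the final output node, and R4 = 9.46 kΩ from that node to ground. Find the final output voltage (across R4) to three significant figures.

Stage 2 presents R3+R4 = 16.00 kΩ as a load on stage 1's tap.
Stage 1's lower leg becomes R2‖(R3+R4) = 11.35 kΩ, so V_mid = 14.9 × 11.35/15.25 = 11.09 V.
Stage 2 is itself unloaded: V_out = V_mid × R4/(R3+R4) = 11.09 × 9.46/16.00 = 6.56 V.

V_out ≈ 6.56 V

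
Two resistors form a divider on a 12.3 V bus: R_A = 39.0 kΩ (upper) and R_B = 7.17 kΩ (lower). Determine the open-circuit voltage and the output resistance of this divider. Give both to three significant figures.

V_th is the open-circuit tap voltage: 12.3 × 7.17/(39.0 + 7.17) = 1.91 V.
With the supply zeroed, R_A and R_B appear in parallel from the tap: R_th = R_A‖R_B = (39.0 × 7.17)/46.17 = 6.06 kΩ.

V_th = 1.91 V, R_th = 6.06 kΩ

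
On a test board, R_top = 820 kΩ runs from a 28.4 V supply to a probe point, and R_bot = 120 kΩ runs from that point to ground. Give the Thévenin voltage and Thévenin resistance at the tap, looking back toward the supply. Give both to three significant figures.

V_th is the open-circuit tap voltage: 28.4 × 120/(820 + 120) = 3.63 V.
With the supply zeroed, R_top and R_bot appear in parallel from the tap: R_th = R_top‖R_bot = (820 × 120)/940.0 = 105 kΩ.

V_th = 3.63 V, R_th = 105 kΩ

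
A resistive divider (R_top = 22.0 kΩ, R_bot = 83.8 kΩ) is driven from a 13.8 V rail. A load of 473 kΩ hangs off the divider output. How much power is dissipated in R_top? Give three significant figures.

Total resistance from the source is R_top + (R_bot‖R_L) = 93.19 kΩ, so I = 13.8/93.19 kΩ = 0.1481 mA.
P = I²·R_top = (0.1481 mA)² × 22.0 kΩ = 0.482 mW.

P ≈ 0.482 mW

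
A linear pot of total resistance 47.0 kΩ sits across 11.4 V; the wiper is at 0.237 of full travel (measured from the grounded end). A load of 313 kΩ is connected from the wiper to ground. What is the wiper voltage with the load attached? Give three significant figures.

The wiper splits the pot into (1−α)R = 35.86 kΩ above and αR = 11.14 kΩ below.
Lower section ‖ load = 10.76 kΩ.
V_wiper = 11.4 × 10.76/(35.86 + 10.76) = 2.63 V.

V ≈ 2.63 V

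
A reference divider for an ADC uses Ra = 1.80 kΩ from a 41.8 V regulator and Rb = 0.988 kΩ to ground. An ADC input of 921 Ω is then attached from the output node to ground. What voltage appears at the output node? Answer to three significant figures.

The load sits in parallel with Rb: Rb‖R_L = (988 × 921) / (988 + 921) = 476.7 Ω.
V_out = 41.8 × 476.7 / (1800 + 476.7) = 41.8 × 476.7/2277 = 8.75 V.

V_out ≈ 8.75 V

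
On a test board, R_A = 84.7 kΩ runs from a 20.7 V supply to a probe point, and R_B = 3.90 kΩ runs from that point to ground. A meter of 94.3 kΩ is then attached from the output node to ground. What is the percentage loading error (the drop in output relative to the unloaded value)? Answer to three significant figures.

3.80 %

The divider's output (Thévenin) resistance is R_A‖R_B = 3.728 kΩ.
Fractional drop under load = R_th/(R_th + R_L) = 3.728 / (3.728 + 94.3) = 0.03803.
So the output falls by 3.80 %.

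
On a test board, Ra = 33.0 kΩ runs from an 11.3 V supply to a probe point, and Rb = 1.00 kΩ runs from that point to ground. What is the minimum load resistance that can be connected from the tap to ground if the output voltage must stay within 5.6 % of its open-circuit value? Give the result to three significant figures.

Output resistance R_th = Ra‖Rb = (33000 × 1000)/34000 = 970.6 Ω.
The fractional drop is R_th/(R_th + R_L); requiring this ≤ 0.0560 gives R_L ≥ R_th(1/0.0560 − 1) = 970.6 × 16.86 = 16.4 kΩ.

R_L(min) ≈ 16.4 kΩ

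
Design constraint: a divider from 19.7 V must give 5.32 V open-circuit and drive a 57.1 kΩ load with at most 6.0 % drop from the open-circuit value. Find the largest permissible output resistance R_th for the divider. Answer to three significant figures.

Loading drop = R_th/(R_th + R_L) ≤ 0.0600, so R_th ≤ R_L · ε/(1−ε) = 57.1 kΩ × 0.0600/0.9400 = 3.64 kΩ.

R_th ≤ 3.64 kΩ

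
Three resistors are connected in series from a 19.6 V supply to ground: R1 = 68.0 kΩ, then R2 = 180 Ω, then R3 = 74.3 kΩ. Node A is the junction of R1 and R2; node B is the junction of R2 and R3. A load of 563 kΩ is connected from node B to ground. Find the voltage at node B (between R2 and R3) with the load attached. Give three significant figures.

V ≈ 9.61 V

At node B, R3 is in parallel with the load: R3‖R_L = 65640 Ω.
Below node A the resistance is R2 + (R3‖R_L) = 65820 Ω, so V_A = 19.6 × 65820/133800 = 9.640 V.
Then V_B = V_A × (R3‖R_L)/(R2 + R3‖R_L) = 9.640 × 65640/65820 = 9.61 V.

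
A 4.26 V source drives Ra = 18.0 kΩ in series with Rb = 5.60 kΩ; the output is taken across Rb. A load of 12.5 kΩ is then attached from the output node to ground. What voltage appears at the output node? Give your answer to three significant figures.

V_out ≈ 0.753 V

The load sits in parallel with Rb: Rb‖R_L = (5.60 × 12.5) / (5.60 + 12.5) = 3.867 kΩ.
V_out = 4.26 × 3.867 / (18.0 + 3.867) = 4.26 × 3.867/21.87 = 0.753 V.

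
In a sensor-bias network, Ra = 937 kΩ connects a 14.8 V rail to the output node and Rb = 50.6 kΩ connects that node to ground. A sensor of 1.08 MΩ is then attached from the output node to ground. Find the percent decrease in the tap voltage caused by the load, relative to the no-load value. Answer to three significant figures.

The divider's output (Thévenin) resistance is Ra‖Rb = 48.01 kΩ.
Fractional drop under load = R_th/(R_th + R_L) = 48.01 / (48.01 + 1080) = 0.04256.
So the output falls by 4.26 %.

4.26 %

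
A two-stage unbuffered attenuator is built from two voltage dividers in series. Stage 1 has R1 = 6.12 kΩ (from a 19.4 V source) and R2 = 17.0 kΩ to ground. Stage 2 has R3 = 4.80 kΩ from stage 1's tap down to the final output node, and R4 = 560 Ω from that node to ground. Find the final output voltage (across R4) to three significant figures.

V_out ≈ 0.810 V

Stage 2 presents R3+R4 = 5360 Ω as a load on stage 1's tap.
Stage 1's lower leg becomes R2‖(R3+R4) = 4075 Ω, so V_mid = 19.4 × 4075/10200 = 7.754 V.
Stage 2 is itself unloaded: V_out = V_mid × R4/(R3+R4) = 7.754 × 560/5360 = 0.810 V.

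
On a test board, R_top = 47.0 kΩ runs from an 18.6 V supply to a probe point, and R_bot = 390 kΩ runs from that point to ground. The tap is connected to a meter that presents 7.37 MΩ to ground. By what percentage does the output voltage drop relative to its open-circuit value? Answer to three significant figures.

The divider's output (Thévenin) resistance is R_top‖R_bot = 41.95 kΩ.
Fractional drop under load = R_th/(R_th + R_L) = 41.95 / (41.95 + 7370) = 0.005659.
So the output falls by 0.566 %.

0.566 %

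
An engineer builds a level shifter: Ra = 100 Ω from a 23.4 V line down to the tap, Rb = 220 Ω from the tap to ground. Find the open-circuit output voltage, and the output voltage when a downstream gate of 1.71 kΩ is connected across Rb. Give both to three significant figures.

Open-circuit: V = 23.4 × 220/(100 + 220) = 16.1 V.
With the load, Rb becomes Rb‖R_L = 194.9 Ω, so V = 23.4 × 194.9/294.9 = 15.5 V.

Unloaded: 16.1 V; loaded: 15.5 V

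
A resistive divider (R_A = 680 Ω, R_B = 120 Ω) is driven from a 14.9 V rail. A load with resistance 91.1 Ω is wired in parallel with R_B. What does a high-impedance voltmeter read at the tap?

The load sits in parallel with R_B: R_B‖R_L = (120 × 91.1) / (120 + 91.1) = 51.79 Ω.
V_out = 14.9 × 51.79 / (680 + 51.79) = 14.9 × 51.79/731.8 = 1.05 V.

V_out ≈ 1.05 V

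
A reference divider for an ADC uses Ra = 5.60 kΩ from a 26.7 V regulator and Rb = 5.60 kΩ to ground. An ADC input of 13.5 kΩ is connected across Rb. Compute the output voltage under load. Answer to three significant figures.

V_out ≈ 11.1 V

The load sits in parallel with Rb: Rb‖R_L = (5.60 × 13.5) / (5.60 + 13.5) = 3.958 kΩ.
V_out = 26.7 × 3.958 / (5.60 + 3.958) = 26.7 × 3.958/9.558 = 11.1 V.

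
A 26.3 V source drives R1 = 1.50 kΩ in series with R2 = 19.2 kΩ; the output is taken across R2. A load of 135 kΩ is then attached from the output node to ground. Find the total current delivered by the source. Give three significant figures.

I ≈ 1.44 mA

R2‖R_L = 16.81 kΩ, so the source sees R1 + R2‖R_L = 18.31 kΩ.
I = 26.3 V / 18.31 kΩ = 1.44 mA.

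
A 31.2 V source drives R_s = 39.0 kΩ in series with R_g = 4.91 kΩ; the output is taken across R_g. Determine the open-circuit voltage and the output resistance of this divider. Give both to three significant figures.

V_th is the open-circuit tap voltage: 31.2 × 4.91/(39.0 + 4.91) = 3.49 V.
With the supply zeroed, R_s and R_g appear in parallel from the tap: R_th = R_s‖R_g = (39.0 × 4.91)/43.91 = 4.36 kΩ.

V_th = 3.49 V, R_th = 4.36 kΩ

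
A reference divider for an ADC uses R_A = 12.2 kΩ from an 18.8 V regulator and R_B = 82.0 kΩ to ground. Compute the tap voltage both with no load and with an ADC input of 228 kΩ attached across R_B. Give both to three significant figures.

Unloaded: 16.4 V; loaded: 15.6 V

Open-circuit: V = 18.8 × 82.0/(12.2 + 82.0) = 16.4 V.
With the load, R_B becomes R_B‖R_L = 60.31 kΩ, so V = 18.8 × 60.31/72.51 = 15.6 V.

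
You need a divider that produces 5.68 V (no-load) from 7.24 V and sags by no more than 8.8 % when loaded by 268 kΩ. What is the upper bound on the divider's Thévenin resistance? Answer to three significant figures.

R_th ≤ 25.9 kΩ

Loading drop = R_th/(R_th + R_L) ≤ 0.0880, so R_th ≤ R_L · ε/(1−ε) = 268 kΩ × 0.0880/0.9120 = 25.9 kΩ.
(Any R1, R2 with R2/(R1+R2) = 0.785 and R1‖R2 ≤ 25.9 kΩ will meet the spec.)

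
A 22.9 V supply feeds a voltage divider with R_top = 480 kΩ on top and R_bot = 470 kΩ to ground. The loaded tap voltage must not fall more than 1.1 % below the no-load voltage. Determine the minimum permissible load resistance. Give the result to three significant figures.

Output resistance R_th = R_top‖R_bot = (480 × 470)/950.0 = 237.5 kΩ.
The fractional drop is R_th/(R_th + R_L); requiring this ≤ 0.0110 gives R_L ≥ R_th(1/0.0110 − 1) = 237.5 × 89.91 = 21.4 MΩ.

R_L(min) ≈ 21.4 MΩ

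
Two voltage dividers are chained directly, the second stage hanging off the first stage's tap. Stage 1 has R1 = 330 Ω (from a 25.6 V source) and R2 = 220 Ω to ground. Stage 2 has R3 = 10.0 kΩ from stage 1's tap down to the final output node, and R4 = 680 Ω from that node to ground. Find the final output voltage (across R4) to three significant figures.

Stage 2 presents R3+R4 = 10680 Ω as a load on stage 1's tap.
Stage 1's lower leg becomes R2‖(R3+R4) = 215.6 Ω, so V_mid = 25.6 × 215.6/545.6 = 10.11 V.
Stage 2 is itself unloaded: V_out = V_mid × R4/(R3+R4) = 10.11 × 680/10680 = 0.644 V.

V_out ≈ 0.644 V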